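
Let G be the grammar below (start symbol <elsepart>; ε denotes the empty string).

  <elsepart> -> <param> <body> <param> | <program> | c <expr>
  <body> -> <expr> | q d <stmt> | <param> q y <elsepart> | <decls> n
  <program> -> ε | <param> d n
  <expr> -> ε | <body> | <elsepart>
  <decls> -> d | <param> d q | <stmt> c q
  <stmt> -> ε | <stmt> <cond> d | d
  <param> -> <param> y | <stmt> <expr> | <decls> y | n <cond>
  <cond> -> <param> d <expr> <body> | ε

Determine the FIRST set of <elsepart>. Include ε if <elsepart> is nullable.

From <elsepart> -> <param> <body> <param>: <param>, <body>, <param> nullable, take FIRST(<param>) ∪ FIRST(<body>) ∪ FIRST(<param>) = { c, d, n, q, y }; also ε since the whole RHS is nullable.
From <elsepart> -> <program>: add FIRST(<program>) = { c, d, n, q, y, ε } (including ε since <program> is nullable).
<elsepart> -> c <expr> contributes {c}.
Union: FIRST(<elsepart>) = { c, d, n, q, y, ε }.

{ c, d, n, q, y, ε }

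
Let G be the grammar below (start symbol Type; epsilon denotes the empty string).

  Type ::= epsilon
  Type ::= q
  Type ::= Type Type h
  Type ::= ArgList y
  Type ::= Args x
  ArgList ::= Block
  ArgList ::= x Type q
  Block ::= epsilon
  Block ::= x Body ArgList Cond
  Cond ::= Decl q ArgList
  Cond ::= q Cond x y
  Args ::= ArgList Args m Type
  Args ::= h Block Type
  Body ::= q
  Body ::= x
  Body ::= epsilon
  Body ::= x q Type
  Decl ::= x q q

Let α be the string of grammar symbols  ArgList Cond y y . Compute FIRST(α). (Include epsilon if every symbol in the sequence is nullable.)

Add FIRST(ArgList)\{epsilon} = { x }; ArgList is nullable, continue.
Add FIRST(Cond) = { q, x }; Cond is not nullable, stop.

{ q, x }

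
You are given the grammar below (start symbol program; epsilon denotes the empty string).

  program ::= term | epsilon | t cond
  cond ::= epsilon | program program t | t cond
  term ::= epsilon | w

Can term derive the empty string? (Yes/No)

term has an epsilon-production, so term ⇒ epsilon.

Yes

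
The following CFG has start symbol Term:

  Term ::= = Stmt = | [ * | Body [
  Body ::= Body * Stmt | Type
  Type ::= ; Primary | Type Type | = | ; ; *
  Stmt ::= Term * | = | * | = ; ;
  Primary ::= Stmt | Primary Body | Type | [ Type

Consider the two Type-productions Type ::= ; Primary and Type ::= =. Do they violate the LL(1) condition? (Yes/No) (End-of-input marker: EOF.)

FIRST(; Primary) = { ; } and FIRST(=) = { = }.
The FIRST sets are disjoint and neither alternative is nullable — no conflict.

No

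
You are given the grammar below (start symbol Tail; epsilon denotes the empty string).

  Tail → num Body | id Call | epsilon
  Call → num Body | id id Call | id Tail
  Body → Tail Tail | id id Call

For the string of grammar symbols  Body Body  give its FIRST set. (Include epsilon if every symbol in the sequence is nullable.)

{ id, num, epsilon }

Add FIRST(Body)\{epsilon} = { id, num }; Body is nullable, continue.
Add FIRST(Body)\{epsilon} = { id, num }; Body is nullable, continue.
Every symbol is nullable, so include epsilon.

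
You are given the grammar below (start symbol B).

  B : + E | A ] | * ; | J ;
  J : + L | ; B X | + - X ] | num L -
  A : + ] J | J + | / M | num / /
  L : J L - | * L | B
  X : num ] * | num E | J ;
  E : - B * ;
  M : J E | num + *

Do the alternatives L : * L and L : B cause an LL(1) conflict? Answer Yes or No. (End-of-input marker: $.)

FIRST(* L) = { * } and FIRST(B) = { *, +, /, ;, num }.
Both contain *, so the two alternatives are not disjoint — LL(1) conflict.

Yes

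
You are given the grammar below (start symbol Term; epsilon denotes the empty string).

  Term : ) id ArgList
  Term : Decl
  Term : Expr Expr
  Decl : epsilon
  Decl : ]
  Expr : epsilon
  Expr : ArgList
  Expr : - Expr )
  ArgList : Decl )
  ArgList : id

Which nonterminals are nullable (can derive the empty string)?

{ Decl, Expr, Term }

Directly nullable (have an epsilon-production): Decl, Expr.
Term : Decl with every symbol nullable, so Term is nullable.
No other nonterminal has a production whose RHS symbols are all nullable.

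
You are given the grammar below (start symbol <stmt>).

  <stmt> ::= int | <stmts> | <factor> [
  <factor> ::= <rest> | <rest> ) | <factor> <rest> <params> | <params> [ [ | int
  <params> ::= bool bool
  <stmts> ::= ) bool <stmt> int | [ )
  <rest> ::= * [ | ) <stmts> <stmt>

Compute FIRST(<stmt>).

{ ), *, [, bool, int }

<stmt> ::= int contributes {int}.
From <stmt> ::= <stmts>: add FIRST(<stmts>) = { ), [ }.
From <stmt> ::= <factor> [: add FIRST(<factor>) = { ), *, bool, int }.
Union: FIRST(<stmt>) = { ), *, [, bool, int }.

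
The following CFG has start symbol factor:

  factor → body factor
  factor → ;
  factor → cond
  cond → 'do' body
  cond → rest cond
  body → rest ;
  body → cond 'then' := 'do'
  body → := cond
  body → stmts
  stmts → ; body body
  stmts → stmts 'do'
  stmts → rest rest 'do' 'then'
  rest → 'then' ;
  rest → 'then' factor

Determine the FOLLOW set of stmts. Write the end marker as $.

In body → stmts: stmts is at the end, add FOLLOW(body) = { $, 'do', 'then', :=, ; }.
In stmts → stmts 'do': add FIRST('do') = { 'do' }.
Union: FOLLOW(stmts) = { $, 'do', 'then', :=, ; }.

{ $, 'do', 'then', :=, ; }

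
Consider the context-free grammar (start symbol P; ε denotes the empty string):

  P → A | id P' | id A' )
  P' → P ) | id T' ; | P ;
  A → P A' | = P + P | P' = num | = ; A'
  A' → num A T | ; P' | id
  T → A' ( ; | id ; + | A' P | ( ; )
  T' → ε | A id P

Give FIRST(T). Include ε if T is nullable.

{ (, ;, id, num }

From T → A' ( ;: add FIRST(A') = { ;, id, num }.
T → id ; + contributes {id}.
From T → A' P: add FIRST(A') = { ;, id, num }.
T → ( ; ) contributes {(}.
Union: FIRST(T) = { (, ;, id, num }.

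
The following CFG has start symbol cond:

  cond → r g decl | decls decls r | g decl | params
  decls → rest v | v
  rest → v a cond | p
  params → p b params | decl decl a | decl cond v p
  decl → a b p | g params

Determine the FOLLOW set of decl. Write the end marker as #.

{ #, a, g, p, r, v }

In cond → r g decl: decl is at the end, add FOLLOW(cond) = { #, v }.
In cond → g decl: decl is at the end, add FOLLOW(cond) = { #, v }.
In params → decl decl a: add FIRST(decl a) = { a, g }.
In params → decl decl a: add FIRST(a) = { a }.
In params → decl cond v p: add FIRST(cond v p) = { a, g, p, r, v }.
Union: FOLLOW(decl) = { #, a, g, p, r, v }.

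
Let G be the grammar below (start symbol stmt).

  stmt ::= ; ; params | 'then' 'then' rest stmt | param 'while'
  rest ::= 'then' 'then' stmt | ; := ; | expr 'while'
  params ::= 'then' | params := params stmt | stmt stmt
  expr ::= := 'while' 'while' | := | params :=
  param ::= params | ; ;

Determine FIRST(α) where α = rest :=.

Add FIRST(rest) = { 'then', :=, ; }; rest is not nullable, stop.

{ 'then', :=, ; }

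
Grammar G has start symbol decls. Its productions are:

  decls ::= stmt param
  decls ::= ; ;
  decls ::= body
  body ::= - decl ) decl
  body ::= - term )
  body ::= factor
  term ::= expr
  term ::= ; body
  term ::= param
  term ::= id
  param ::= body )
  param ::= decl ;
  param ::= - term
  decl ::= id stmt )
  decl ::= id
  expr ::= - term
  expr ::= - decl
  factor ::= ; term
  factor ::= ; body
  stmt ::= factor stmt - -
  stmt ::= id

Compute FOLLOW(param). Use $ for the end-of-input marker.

In decls ::= stmt param: param is at the end, add FOLLOW(decls) = { $ }.
In term ::= param: param is at the end, add FOLLOW(term) = { $, ), ;, id }.
Union: FOLLOW(param) = { $, ), ;, id }.

{ $, ), ;, id }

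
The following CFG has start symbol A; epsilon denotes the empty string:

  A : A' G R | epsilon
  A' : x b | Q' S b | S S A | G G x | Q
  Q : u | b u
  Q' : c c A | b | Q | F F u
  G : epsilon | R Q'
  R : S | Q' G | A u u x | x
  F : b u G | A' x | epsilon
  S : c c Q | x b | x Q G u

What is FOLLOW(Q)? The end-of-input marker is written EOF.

{ EOF, b, c, u, x }

In A' : Q: Q is at the end, add FOLLOW(A') = { b, c, u, x }.
In Q' : Q: Q is at the end, add FOLLOW(Q') = { EOF, b, c, u, x }.
In S : c c Q: Q is at the end, add FOLLOW(S) = { EOF, b, c, u, x }.
In S : x Q G u: add FIRST(G u) = { b, c, u, x }.
Union: FOLLOW(Q) = { EOF, b, c, u, x }.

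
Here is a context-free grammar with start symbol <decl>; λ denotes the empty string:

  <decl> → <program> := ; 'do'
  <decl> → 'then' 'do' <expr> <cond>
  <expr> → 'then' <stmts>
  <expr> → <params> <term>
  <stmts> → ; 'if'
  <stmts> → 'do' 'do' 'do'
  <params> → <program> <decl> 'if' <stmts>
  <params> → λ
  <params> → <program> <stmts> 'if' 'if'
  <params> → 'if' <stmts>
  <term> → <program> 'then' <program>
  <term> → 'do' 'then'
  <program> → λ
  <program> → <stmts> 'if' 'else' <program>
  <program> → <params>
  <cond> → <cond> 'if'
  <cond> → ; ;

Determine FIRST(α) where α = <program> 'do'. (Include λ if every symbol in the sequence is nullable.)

Add FIRST(<program>)\{λ} = { 'do', 'if', 'then', :=, ; }; <program> is nullable, continue.
'do' is a terminal; add {'do'} and stop.

{ 'do', 'if', 'then', :=, ; }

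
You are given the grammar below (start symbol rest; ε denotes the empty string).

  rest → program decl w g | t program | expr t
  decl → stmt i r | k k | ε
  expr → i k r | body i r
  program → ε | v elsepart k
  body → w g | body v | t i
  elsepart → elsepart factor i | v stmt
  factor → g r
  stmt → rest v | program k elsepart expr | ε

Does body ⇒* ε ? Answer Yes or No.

Nullable nonterminals: decl, program, stmt.
No production of body has an RHS whose symbols are all nullable, so body is not nullable.

No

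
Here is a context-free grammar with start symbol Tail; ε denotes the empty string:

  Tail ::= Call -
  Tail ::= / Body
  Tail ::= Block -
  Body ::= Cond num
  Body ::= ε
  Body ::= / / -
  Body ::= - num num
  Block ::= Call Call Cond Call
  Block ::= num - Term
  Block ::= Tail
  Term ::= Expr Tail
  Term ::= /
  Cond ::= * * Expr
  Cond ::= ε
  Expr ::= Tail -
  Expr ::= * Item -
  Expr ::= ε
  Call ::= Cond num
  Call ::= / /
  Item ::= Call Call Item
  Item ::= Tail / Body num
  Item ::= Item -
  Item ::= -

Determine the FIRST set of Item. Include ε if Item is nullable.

From Item ::= Call Call Item: add FIRST(Call) = { *, /, num }.
From Item ::= Tail / Body num: add FIRST(Tail) = { *, /, num }.
From Item ::= Item -: add FIRST(Item) = { *, -, /, num }.
Item ::= - contributes {-}.
Union: FIRST(Item) = { *, -, /, num }.

{ *, -, /, num }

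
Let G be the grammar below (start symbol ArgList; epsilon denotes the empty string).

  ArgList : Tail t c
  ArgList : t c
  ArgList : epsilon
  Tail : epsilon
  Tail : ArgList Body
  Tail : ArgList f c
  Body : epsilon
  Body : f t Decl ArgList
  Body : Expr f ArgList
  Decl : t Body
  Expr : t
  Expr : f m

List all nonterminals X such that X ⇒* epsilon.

Directly nullable (have an epsilon-production): ArgList, Tail, Body.
No other nonterminal has a production whose RHS symbols are all nullable.

{ ArgList, Body, Tail }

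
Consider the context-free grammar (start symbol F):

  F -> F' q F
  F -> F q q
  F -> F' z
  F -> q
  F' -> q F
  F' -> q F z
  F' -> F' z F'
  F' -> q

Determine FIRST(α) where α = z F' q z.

z is a terminal; add {z} and stop.

{ z }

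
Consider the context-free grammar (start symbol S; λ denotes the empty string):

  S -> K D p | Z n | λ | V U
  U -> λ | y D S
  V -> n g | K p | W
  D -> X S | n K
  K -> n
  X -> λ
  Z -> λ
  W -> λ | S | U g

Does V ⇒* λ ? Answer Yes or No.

V -> W and each of W is nullable, so V ⇒* λ.

Yes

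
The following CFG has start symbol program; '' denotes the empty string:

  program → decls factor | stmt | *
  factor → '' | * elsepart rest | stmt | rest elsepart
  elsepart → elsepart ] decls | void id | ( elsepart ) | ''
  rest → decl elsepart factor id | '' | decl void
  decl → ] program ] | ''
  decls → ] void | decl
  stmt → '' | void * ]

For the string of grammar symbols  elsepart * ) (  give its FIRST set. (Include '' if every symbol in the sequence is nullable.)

{ (, *, ], void }

Add FIRST(elsepart)\{''} = { (, ], void }; elsepart is nullable, continue.
* is a terminal; add {*} and stop.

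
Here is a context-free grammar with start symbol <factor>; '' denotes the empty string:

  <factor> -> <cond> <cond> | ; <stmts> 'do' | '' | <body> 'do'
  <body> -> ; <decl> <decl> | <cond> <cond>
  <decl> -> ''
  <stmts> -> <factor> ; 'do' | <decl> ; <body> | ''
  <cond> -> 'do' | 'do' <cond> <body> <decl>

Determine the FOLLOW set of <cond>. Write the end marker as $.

In <factor> -> <cond> <cond>: add FIRST(<cond>) = { 'do' }.
In <factor> -> <cond> <cond>: <cond> is at the end, add FOLLOW(<factor>) = { $, ; }.
In <body> -> <cond> <cond>: add FIRST(<cond>) = { 'do' }.
In <body> -> <cond> <cond>: <cond> is at the end, add FOLLOW(<body>) = { $, 'do', ; }.
In <cond> -> 'do' <cond> <body> <decl>: add FIRST(<body> <decl>) = { 'do', ; }.
Union: FOLLOW(<cond>) = { $, 'do', ; }.

{ $, 'do', ; }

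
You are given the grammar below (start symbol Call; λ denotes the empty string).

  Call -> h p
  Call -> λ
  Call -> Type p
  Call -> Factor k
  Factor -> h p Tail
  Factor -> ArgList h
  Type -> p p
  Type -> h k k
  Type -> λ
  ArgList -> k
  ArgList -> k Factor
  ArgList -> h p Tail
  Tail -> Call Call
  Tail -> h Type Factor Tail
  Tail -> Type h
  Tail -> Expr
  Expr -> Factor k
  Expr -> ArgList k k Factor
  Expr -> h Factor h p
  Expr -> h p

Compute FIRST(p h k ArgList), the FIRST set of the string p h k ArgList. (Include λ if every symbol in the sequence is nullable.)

p is a terminal; add {p} and stop.

{ p }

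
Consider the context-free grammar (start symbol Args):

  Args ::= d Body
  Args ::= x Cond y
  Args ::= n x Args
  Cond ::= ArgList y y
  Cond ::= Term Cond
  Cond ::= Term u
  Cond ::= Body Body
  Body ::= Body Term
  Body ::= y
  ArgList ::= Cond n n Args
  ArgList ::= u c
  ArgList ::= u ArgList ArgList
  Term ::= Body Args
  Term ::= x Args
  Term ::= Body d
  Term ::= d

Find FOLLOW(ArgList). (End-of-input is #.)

In Cond ::= ArgList y y: add FIRST(y y) = { y }.
In ArgList ::= u ArgList ArgList: add FIRST(ArgList) = { d, u, x, y }.
In ArgList ::= u ArgList ArgList: ArgList is at the end, add FOLLOW(ArgList) = { d, u, x, y }.
Union: FOLLOW(ArgList) = { d, u, x, y }.

{ d, u, x, y }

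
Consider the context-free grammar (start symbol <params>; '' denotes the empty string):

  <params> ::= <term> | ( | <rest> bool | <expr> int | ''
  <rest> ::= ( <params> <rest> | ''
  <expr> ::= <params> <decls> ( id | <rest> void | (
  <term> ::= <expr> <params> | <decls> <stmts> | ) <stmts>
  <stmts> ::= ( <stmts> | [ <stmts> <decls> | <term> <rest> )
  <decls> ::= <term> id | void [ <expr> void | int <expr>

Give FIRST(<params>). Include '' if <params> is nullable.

From <params> ::= <term>: add FIRST(<term>) = { (, ), bool, int, void }.
<params> ::= ( contributes {(}.
From <params> ::= <rest> bool: <rest> nullable, take FIRST(<rest>) ∪ {bool} = { (, bool }.
From <params> ::= <expr> int: add FIRST(<expr>) = { (, ), bool, int, void }.
<params> ::= '' contributes ''.
Union: FIRST(<params>) = { (, ), bool, int, void, '' }.

{ (, ), bool, int, void, '' }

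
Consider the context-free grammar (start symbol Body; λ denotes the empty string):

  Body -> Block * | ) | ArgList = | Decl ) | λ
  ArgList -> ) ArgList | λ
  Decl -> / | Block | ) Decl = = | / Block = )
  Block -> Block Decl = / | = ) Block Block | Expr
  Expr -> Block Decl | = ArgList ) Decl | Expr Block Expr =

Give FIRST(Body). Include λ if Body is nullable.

From Body -> Block *: add FIRST(Block) = { = }.
Body -> ) contributes {)}.
From Body -> ArgList =: ArgList nullable, take FIRST(ArgList) ∪ {=} = { ), = }.
From Body -> Decl ): add FIRST(Decl) = { ), /, = }.
Body -> λ contributes λ.
Union: FIRST(Body) = { ), /, =, λ }.

{ ), /, =, λ }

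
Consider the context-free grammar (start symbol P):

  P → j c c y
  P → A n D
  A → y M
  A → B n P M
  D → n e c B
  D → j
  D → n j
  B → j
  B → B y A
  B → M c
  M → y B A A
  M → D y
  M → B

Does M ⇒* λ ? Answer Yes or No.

No

No nonterminal in this grammar is nullable.
No production of M has an RHS whose symbols are all nullable, so M is not nullable.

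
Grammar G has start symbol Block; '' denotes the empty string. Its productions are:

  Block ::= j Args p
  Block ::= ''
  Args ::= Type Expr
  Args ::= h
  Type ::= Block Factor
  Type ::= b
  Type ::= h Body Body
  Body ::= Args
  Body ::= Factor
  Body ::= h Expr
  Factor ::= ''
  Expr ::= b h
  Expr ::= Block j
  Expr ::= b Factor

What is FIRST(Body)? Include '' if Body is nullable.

From Body ::= Args: add FIRST(Args) = { b, h, j }.
From Body ::= Factor: add FIRST(Factor) = { '' } (including '' since Factor is nullable).
Body ::= h Expr contributes {h}.
Union: FIRST(Body) = { b, h, j, '' }.

{ b, h, j, '' }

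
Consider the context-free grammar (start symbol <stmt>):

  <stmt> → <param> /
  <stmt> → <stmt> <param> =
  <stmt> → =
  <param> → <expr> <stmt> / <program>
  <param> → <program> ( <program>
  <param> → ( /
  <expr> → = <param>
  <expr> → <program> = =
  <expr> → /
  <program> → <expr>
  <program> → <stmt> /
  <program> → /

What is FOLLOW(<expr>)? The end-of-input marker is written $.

{ (, /, = }

In <param> → <expr> <stmt> / <program>: add FIRST(<stmt> / <program>) = { (, /, = }.
In <program> → <expr>: <expr> is at the end, add FOLLOW(<program>) = { (, /, = }.
Union: FOLLOW(<expr>) = { (, /, = }.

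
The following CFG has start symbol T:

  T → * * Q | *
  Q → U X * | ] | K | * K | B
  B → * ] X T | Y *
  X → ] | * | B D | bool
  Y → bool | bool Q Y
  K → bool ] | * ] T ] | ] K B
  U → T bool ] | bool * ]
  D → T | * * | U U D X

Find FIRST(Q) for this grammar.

{ *, ], bool }

From Q → U X *: add FIRST(U) = { *, bool }.
Q → ] contributes {]}.
From Q → K: add FIRST(K) = { *, ], bool }.
Q → * K contributes {*}.
From Q → B: add FIRST(B) = { *, bool }.
Union: FIRST(Q) = { *, ], bool }.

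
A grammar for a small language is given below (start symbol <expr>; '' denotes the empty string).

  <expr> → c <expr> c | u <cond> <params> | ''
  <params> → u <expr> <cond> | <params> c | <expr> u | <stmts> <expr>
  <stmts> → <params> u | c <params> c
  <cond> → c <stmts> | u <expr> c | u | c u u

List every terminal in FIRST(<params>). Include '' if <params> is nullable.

{ c, u }

<params> → u <expr> <cond> contributes {u}.
From <params> → <params> c: add FIRST(<params>) = { c, u }.
From <params> → <expr> u: <expr> nullable, take FIRST(<expr>) ∪ {u} = { c, u }.
From <params> → <stmts> <expr>: add FIRST(<stmts>) = { c, u }.
Union: FIRST(<params>) = { c, u }.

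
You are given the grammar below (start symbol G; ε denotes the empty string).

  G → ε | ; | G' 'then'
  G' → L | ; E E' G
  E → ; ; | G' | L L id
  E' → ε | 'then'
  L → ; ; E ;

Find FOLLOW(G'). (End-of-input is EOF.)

{ 'then', ; }

In G → G' 'then': add FIRST('then') = { 'then' }.
In E → G': G' is at the end, add FOLLOW(E) = { 'then', ; }.
Union: FOLLOW(G') = { 'then', ; }.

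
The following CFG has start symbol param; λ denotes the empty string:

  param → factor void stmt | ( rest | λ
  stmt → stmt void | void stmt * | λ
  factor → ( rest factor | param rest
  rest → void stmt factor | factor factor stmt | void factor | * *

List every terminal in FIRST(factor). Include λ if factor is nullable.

{ (, *, void }

factor → ( rest factor contributes {(}.
From factor → param rest: param nullable, take FIRST(param) ∪ FIRST(rest) = { (, *, void }.
Union: FIRST(factor) = { (, *, void }.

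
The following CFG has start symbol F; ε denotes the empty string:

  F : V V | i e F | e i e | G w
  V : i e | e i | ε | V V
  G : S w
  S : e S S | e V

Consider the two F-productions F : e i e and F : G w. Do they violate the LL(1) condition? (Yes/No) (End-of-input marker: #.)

Yes

FIRST(e i e) = { e } and FIRST(G w) = { e }.
Both contain e, so the two alternatives are not disjoint — LL(1) conflict.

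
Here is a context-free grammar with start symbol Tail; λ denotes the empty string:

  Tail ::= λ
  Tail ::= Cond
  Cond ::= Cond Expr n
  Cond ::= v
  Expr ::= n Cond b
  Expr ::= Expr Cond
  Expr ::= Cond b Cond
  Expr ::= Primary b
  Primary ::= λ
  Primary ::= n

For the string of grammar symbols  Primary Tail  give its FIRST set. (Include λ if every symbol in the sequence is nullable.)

{ n, v, λ }

Add FIRST(Primary)\{λ} = { n }; Primary is nullable, continue.
Add FIRST(Tail)\{λ} = { v }; Tail is nullable, continue.
Every symbol is nullable, so include λ.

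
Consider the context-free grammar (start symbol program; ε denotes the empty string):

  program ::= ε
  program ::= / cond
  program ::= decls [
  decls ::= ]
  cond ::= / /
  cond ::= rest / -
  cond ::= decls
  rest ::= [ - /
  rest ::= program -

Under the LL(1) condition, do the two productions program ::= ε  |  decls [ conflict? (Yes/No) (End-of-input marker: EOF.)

FIRST(ε) = { ε } and FIRST(decls [) = { ] }.
The first is nullable but FOLLOW(program) = { EOF, - } is disjoint from FIRST of the second.

No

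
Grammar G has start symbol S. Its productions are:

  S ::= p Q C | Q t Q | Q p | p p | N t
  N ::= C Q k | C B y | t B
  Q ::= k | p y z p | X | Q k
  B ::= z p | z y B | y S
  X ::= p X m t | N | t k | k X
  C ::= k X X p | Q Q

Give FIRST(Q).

Q ::= k contributes {k}.
Q ::= p y z p contributes {p}.
From Q ::= X: add FIRST(X) = { k, p, t }.
From Q ::= Q k: add FIRST(Q) = { k, p, t }.
Union: FIRST(Q) = { k, p, t }.

{ k, p, t }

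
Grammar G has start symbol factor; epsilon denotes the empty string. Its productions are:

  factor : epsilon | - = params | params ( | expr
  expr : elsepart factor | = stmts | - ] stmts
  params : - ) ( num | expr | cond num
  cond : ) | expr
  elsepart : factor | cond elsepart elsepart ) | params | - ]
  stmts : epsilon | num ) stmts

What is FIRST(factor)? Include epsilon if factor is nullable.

factor : epsilon contributes epsilon.
factor : - = params contributes {-}.
From factor : params (: params nullable, take FIRST(params) ∪ {(} = { (, ), -, =, num }.
From factor : expr: add FIRST(expr) = { (, ), -, =, num, epsilon } (including epsilon since expr is nullable).
Union: FIRST(factor) = { (, ), -, =, num, epsilon }.

{ (, ), -, =, num, epsilon }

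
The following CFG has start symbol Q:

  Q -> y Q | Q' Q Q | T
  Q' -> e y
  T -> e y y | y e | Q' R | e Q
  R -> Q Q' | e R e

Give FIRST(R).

From R -> Q Q': add FIRST(Q) = { e, y }.
R -> e R e contributes {e}.
Union: FIRST(R) = { e, y }.

{ e, y }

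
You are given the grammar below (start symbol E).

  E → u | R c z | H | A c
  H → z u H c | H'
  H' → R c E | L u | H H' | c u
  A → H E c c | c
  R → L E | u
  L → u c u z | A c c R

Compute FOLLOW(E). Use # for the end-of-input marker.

E is the start symbol, so # ∈ FOLLOW(E).
In H' → R c E: E is at the end, add FOLLOW(H') = { #, c, u, z }.
In A → H E c c: add FIRST(c c) = { c }.
In R → L E: E is at the end, add FOLLOW(R) = { c, u, z }.
Union: FOLLOW(E) = { #, c, u, z }.

{ #, c, u, z }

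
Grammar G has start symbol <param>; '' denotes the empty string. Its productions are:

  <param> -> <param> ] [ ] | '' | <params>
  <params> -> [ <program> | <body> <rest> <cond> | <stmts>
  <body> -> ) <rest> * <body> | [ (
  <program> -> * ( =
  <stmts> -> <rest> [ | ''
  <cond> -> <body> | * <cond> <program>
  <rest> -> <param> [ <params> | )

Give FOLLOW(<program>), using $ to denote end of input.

In <params> -> [ <program>: <program> is at the end, add FOLLOW(<params>) = { $, ), *, [, ] }.
In <cond> -> * <cond> <program>: <program> is at the end, add FOLLOW(<cond>) = { $, ), *, [, ] }.
Union: FOLLOW(<program>) = { $, ), *, [, ] }.

{ $, ), *, [, ] }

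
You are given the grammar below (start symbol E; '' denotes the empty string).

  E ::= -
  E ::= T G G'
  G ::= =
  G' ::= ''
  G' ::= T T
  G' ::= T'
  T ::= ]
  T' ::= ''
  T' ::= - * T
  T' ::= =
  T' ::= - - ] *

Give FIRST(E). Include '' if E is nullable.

{ -, ] }

E ::= - contributes {-}.
From E ::= T G G': add FIRST(T) = { ] }.
Union: FIRST(E) = { -, ] }.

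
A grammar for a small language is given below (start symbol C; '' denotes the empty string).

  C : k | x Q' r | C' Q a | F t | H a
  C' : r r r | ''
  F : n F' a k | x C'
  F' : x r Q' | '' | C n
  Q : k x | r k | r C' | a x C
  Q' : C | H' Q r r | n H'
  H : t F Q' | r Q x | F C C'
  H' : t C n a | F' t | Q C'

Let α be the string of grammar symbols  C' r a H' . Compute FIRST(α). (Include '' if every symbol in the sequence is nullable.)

{ r }

Add FIRST(C')\{''} = { r }; C' is nullable, continue.
r is a terminal; add {r} and stop.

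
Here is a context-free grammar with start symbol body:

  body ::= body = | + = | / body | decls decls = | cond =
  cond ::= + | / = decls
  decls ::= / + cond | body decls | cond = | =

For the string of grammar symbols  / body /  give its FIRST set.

/ is a terminal; add {/} and stop.

{ / }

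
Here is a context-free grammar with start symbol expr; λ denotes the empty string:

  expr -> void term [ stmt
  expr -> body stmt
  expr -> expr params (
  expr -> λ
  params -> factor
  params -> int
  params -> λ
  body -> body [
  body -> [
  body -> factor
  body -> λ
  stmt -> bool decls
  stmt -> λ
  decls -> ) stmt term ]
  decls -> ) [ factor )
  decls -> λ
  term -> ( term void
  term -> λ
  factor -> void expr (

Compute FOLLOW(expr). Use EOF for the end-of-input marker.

{ EOF, (, int, void }

expr is the start symbol, so EOF ∈ FOLLOW(expr).
In expr -> expr params (: add FIRST(params () = { (, int, void }.
In factor -> void expr (: add FIRST(() = { ( }.
Union: FOLLOW(expr) = { EOF, (, int, void }.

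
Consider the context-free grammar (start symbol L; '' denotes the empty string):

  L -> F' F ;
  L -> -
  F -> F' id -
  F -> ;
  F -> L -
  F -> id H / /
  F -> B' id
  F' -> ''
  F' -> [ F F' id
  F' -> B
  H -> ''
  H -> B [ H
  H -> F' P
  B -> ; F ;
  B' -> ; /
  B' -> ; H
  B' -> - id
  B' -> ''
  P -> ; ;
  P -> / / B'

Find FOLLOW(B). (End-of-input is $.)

{ -, /, ;, [, id }

In F' -> B: B is at the end, add FOLLOW(F') = { -, /, ;, [, id }.
In H -> B [ H: add FIRST([ H) = { [ }.
Union: FOLLOW(B) = { -, /, ;, [, id }.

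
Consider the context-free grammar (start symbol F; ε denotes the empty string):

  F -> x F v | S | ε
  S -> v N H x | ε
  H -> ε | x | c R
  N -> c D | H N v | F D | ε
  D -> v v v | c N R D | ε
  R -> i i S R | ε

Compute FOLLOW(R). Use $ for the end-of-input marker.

In H -> c R: R is at the end, add FOLLOW(H) = { c, v, x }.
In D -> c N R D: add FIRST(D)\{ε} = { c, v }.
  Since D is nullable, also add FOLLOW(D) = { c, i, v, x }.
In R -> i i S R: R is at the end, add FOLLOW(R) = { c, i, v, x }.
Union: FOLLOW(R) = { c, i, v, x }.

{ c, i, v, x }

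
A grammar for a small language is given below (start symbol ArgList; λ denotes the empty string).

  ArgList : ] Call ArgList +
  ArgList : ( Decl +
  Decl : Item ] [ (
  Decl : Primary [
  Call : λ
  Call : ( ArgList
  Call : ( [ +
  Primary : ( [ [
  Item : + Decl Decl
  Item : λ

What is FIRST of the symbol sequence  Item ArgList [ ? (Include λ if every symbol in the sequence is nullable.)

Add FIRST(Item)\{λ} = { + }; Item is nullable, continue.
Add FIRST(ArgList) = { (, ] }; ArgList is not nullable, stop.

{ (, +, ] }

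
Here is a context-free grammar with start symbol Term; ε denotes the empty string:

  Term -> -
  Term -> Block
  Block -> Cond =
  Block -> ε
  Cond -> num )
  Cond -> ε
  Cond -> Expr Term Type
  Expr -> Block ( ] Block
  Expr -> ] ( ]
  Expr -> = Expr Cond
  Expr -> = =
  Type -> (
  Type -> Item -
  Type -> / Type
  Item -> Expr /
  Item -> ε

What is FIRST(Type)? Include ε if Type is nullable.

{ (, -, /, =, ], num }

Type -> ( contributes {(}.
From Type -> Item -: Item nullable, take FIRST(Item) ∪ {-} = { (, -, =, ], num }.
Type -> / Type contributes {/}.
Union: FIRST(Type) = { (, -, /, =, ], num }.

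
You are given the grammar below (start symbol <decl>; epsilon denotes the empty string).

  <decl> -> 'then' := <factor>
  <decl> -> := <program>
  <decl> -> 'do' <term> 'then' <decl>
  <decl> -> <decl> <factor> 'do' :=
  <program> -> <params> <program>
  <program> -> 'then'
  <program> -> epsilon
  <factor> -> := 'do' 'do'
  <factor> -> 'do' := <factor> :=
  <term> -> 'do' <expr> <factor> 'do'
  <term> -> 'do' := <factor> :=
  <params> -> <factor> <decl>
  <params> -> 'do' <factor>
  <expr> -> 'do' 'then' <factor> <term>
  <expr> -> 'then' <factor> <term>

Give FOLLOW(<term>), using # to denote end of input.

{ 'do', 'then', := }

In <decl> -> 'do' <term> 'then' <decl>: add FIRST('then' <decl>) = { 'then' }.
In <expr> -> 'do' 'then' <factor> <term>: <term> is at the end, add FOLLOW(<expr>) = { 'do', := }.
In <expr> -> 'then' <factor> <term>: <term> is at the end, add FOLLOW(<expr>) = { 'do', := }.
Union: FOLLOW(<term>) = { 'do', 'then', := }.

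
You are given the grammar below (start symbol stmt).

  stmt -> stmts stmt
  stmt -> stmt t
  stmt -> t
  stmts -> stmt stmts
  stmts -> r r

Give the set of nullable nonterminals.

{ } (none)

No nonterminal has an empty production or an RHS whose symbols are all nullable.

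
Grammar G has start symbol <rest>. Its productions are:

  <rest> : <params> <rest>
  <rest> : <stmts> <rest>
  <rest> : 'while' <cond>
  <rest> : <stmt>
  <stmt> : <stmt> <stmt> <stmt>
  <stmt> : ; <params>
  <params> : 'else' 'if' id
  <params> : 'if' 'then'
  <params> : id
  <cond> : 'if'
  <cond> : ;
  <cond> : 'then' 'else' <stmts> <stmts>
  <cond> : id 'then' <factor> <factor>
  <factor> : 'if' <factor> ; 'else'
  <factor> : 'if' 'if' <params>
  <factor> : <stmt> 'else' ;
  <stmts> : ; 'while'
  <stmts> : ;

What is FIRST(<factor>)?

<factor> : 'if' <factor> ; 'else' contributes {'if'}.
<factor> : 'if' 'if' <params> contributes {'if'}.
From <factor> : <stmt> 'else' ;: add FIRST(<stmt>) = { ; }.
Union: FIRST(<factor>) = { 'if', ; }.

{ 'if', ; }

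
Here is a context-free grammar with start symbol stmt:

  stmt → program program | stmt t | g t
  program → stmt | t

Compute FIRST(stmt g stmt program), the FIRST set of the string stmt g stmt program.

Add FIRST(stmt) = { g, t }; stmt is not nullable, stop.

{ g, t }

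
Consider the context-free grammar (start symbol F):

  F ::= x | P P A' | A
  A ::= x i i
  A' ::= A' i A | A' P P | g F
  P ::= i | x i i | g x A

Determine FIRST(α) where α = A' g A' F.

Add FIRST(A') = { g }; A' is not nullable, stop.

{ g }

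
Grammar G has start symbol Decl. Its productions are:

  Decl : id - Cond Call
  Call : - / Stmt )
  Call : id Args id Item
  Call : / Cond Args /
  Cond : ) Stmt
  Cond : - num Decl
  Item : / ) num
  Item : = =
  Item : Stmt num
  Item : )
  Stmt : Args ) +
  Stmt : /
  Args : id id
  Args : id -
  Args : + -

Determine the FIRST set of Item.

Item : / ) num contributes {/}.
Item : = = contributes {=}.
From Item : Stmt num: add FIRST(Stmt) = { +, /, id }.
Item : ) contributes {)}.
Union: FIRST(Item) = { ), +, /, =, id }.

{ ), +, /, =, id }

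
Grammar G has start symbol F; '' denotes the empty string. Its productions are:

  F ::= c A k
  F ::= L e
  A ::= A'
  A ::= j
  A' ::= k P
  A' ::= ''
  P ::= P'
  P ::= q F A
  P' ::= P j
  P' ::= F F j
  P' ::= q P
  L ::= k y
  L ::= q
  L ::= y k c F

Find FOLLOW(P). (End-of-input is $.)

In A' ::= k P: P is at the end, add FOLLOW(A') = { j, k }.
In P' ::= P j: add FIRST(j) = { j }.
In P' ::= q P: P is at the end, add FOLLOW(P') = { j, k }.
Union: FOLLOW(P) = { j, k }.

{ j, k }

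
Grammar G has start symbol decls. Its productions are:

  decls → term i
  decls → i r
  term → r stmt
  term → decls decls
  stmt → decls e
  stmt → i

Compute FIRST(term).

term → r stmt contributes {r}.
From term → decls decls: add FIRST(decls) = { i, r }.
Union: FIRST(term) = { i, r }.

{ i, r }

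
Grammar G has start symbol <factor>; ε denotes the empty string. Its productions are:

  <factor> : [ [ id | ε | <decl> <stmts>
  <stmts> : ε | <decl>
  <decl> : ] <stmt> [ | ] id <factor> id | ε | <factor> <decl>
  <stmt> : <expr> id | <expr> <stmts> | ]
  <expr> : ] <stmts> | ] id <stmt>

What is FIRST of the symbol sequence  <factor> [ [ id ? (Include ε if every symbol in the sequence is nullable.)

Add FIRST(<factor>)\{ε} = { [, ] }; <factor> is nullable, continue.
[ is a terminal; add {[} and stop.

{ [, ] }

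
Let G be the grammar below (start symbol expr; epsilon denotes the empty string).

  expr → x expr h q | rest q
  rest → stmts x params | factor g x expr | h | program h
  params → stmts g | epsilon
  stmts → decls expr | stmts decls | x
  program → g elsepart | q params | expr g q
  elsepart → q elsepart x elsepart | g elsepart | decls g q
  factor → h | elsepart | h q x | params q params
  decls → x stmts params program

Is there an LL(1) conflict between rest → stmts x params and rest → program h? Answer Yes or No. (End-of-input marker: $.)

Yes

FIRST(stmts x params) = { x } and FIRST(program h) = { g, h, q, x }.
Both contain x, so the two alternatives are not disjoint — LL(1) conflict.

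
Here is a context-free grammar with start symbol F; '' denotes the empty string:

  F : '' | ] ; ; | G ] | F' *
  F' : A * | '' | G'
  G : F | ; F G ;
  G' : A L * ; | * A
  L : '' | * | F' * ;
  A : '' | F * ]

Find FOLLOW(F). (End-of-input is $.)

F is the start symbol, so $ ∈ FOLLOW(F).
In G : F: F is at the end, add FOLLOW(G) = { ;, ] }.
In G : ; F G ;: add FIRST(G ;) = { *, ;, ] }.
In A : F * ]: add FIRST(* ]) = { * }.
Union: FOLLOW(F) = { $, *, ;, ] }.

{ $, *, ;, ] }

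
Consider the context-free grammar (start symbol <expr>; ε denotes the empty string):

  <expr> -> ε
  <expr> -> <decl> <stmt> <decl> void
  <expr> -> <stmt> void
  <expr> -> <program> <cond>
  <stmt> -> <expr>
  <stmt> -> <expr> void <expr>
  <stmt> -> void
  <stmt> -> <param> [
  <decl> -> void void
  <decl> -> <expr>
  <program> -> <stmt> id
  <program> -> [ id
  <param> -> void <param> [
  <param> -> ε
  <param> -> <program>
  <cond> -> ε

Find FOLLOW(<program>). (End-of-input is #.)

In <expr> -> <program> <cond>: add FIRST(<cond>)\{ε} = {  }.
  Since <cond> is nullable, also add FOLLOW(<expr>) = { #, [, id, void }.
In <param> -> <program>: <program> is at the end, add FOLLOW(<param>) = { [ }.
Union: FOLLOW(<program>) = { #, [, id, void }.

{ #, [, id, void }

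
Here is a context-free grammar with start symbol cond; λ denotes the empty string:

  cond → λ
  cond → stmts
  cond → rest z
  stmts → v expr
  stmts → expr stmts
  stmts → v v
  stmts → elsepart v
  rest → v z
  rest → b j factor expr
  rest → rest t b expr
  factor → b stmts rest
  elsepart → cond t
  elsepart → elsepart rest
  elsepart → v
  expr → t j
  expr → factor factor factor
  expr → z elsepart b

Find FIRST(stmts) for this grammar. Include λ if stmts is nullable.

stmts → v expr contributes {v}.
From stmts → expr stmts: add FIRST(expr) = { b, t, z }.
stmts → v v contributes {v}.
From stmts → elsepart v: add FIRST(elsepart) = { b, t, v, z }.
Union: FIRST(stmts) = { b, t, v, z }.

{ b, t, v, z }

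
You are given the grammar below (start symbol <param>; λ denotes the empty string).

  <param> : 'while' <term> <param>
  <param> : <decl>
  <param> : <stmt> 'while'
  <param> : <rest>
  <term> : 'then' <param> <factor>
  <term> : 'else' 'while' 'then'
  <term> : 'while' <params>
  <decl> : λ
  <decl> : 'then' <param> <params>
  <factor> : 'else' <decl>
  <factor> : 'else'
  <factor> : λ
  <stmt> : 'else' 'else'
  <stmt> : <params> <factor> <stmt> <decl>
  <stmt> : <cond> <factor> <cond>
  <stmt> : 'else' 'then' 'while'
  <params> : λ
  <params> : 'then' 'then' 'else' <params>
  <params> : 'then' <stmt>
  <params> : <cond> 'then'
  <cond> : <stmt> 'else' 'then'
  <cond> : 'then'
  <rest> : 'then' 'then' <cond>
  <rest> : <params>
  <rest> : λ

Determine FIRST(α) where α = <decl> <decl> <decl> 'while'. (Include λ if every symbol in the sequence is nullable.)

Add FIRST(<decl>)\{λ} = { 'then' }; <decl> is nullable, continue.
Add FIRST(<decl>)\{λ} = { 'then' }; <decl> is nullable, continue.
Add FIRST(<decl>)\{λ} = { 'then' }; <decl> is nullable, continue.
'while' is a terminal; add {'while'} and stop.

{ 'then', 'while' }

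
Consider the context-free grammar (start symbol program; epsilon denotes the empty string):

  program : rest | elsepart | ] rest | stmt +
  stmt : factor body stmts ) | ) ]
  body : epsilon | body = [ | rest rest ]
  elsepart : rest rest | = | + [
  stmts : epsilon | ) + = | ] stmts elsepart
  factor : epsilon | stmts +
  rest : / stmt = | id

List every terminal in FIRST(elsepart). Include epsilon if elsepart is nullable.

{ +, /, =, id }

From elsepart : rest rest: add FIRST(rest) = { /, id }.
elsepart : = contributes {=}.
elsepart : + [ contributes {+}.
Union: FIRST(elsepart) = { +, /, =, id }.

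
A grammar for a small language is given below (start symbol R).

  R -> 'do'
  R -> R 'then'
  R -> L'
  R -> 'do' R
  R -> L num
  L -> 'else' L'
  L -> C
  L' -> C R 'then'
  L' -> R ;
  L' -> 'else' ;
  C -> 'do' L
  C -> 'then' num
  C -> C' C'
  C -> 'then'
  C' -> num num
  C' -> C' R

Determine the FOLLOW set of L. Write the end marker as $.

In R -> L num: add FIRST(num) = { num }.
In C -> 'do' L: L is at the end, add FOLLOW(C) = { 'do', 'else', 'then', num }.
Union: FOLLOW(L) = { 'do', 'else', 'then', num }.

{ 'do', 'else', 'then', num }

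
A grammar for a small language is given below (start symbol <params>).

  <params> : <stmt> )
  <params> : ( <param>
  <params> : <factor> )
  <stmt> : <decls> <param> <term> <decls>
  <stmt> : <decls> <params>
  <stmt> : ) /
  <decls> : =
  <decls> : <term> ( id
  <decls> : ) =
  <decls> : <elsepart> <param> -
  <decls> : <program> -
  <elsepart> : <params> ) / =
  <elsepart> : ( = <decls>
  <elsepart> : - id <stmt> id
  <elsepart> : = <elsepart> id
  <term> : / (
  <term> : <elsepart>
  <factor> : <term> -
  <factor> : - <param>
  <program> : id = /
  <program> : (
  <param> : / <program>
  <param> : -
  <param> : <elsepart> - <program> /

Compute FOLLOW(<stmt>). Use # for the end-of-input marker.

In <params> : <stmt> ): add FIRST()) = { ) }.
In <elsepart> : - id <stmt> id: add FIRST(id) = { id }.
Union: FOLLOW(<stmt>) = { ), id }.

{ ), id }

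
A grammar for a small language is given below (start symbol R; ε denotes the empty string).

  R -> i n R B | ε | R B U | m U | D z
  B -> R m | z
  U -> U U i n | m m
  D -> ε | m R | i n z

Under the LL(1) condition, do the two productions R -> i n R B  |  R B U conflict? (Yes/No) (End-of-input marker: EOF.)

FIRST(i n R B) = { i } and FIRST(R B U) = { i, m, z }.
Both contain i, so the two alternatives are not disjoint — LL(1) conflict.

Yes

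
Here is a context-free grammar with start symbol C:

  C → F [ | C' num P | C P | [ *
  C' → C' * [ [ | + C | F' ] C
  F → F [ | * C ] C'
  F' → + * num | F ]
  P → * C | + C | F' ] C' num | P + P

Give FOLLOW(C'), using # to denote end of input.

In C → C' num P: add FIRST(num P) = { num }.
In C' → C' * [ [: add FIRST(* [ [) = { * }.
In F → * C ] C': C' is at the end, add FOLLOW(F) = { [, ] }.
In P → F' ] C' num: add FIRST(num) = { num }.
Union: FOLLOW(C') = { *, [, ], num }.

{ *, [, ], num }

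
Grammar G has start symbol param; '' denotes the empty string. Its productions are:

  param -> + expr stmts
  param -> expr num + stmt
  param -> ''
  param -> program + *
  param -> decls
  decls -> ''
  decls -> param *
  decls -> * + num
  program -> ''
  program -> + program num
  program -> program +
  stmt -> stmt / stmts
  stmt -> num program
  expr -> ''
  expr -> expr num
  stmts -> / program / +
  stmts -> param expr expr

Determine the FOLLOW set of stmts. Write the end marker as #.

In param -> + expr stmts: stmts is at the end, add FOLLOW(param) = { #, *, /, num }.
In stmt -> stmt / stmts: stmts is at the end, add FOLLOW(stmt) = { #, *, /, num }.
Union: FOLLOW(stmts) = { #, *, /, num }.

{ #, *, /, num }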